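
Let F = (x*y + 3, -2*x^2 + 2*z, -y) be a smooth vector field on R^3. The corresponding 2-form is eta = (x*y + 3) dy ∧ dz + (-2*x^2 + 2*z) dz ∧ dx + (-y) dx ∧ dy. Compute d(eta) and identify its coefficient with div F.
d(eta) = (y) dx ∧ dy ∧ dz; div F = y

For a 2-form in R^3 of the form above, applying d gives a 3-form with coefficient ∂P/∂x + ∂Q/∂y + ∂R/∂z:
  ∂P/∂x = y
  ∂Q/∂y = 0
  ∂R/∂z = 0
Sum = y, which is exactly div F.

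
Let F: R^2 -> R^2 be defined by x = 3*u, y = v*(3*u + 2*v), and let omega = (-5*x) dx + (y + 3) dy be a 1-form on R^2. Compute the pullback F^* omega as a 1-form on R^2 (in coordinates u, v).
F^* omega = (9*u*v^2 - 45*u + 6*v^3 + 9*v) du + (9*u^2*v + 18*u*v^2 + 9*u + 8*v^3 + 12*v) dv

Using F^*(f dg) = (f ∘ F) d(g ∘ F), substitute each coordinate x_i by F_i(u, v) in f_i, and replace dx_i by d F_i = (∂F_i/∂u) du + (∂F_i/∂v) dv.
  For the x component: f_1(F) = -15*u; d F_1 = (3) du + (0) dv
  For the y component: f_2(F) = 3*u*v + 2*v^2 + 3; d F_2 = (3*v) du + (3*u + 4*v) dv
Combining and collecting du, dv coefficients:
  coeff of du: 9*u*v^2 - 45*u + 6*v^3 + 9*v
  coeff of dv: 9*u^2*v + 18*u*v^2 + 9*u + 8*v^3 + 12*v
F^* omega = (9*u*v^2 - 45*u + 6*v^3 + 9*v) du + (9*u^2*v + 18*u*v^2 + 9*u + 8*v^3 + 12*v) dv.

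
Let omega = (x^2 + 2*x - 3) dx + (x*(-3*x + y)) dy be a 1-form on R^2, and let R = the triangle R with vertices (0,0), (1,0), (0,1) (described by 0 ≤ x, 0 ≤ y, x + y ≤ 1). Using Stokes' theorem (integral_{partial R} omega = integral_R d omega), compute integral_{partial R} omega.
integral_(partial R) omega = -5/6

Stokes: integral_partial_R omega = integral_R d omega with d omega = (∂Q/∂x - ∂P/∂y) dx ∧ dy.
  ∂Q/∂x = -6*x + y
  ∂P/∂y = 0
  integrand = ∂Q/∂x - ∂P/∂y = -6*x + y.
Integrating over R: integral_0^1 integral_0^{1-x} (-6*x + y) dy dx = -5/6.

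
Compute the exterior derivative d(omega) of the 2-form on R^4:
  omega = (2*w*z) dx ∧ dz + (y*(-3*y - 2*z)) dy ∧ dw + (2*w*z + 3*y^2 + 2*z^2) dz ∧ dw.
d(omega) = (2*z) dx ∧ dz ∧ dw + (8*y) dy ∧ dz ∧ dw

For a 2-form omega = sum_{i<j} g_{ij} dx_i ∧ dx_j, the exterior derivative is
  d(omega) = sum_{i<j} d(g_{ij}) ∧ dx_i ∧ dx_j = sum_{i<j, k} (∂g_{ij}/∂x_k) dx_k ∧ dx_i ∧ dx_j.
Expand each term, using dx_k ∧ dx_i ∧ dx_j = sgn(permutation) dx_{(a)} ∧ dx_{(b)} ∧ dx_{(c)} with (a < b < c) sorted:
  d(2*w*z) includes (∂/∂w)(2*w*z) dw = (2*z) dw, which multiplied by dx ∧ dz gives (2*z) dx ∧ dz ∧ dw
  d(y*(-3*y - 2*z)) includes (∂/∂z)(y*(-3*y - 2*z)) dz = (-2*y) dz, which multiplied by dy ∧ dw gives (2*y) dy ∧ dz ∧ dw
  d(2*w*z + 3*y^2 + 2*z^2) includes (∂/∂y)(2*w*z + 3*y^2 + 2*z^2) dy = (6*y) dy, which multiplied by dz ∧ dw gives (6*y) dy ∧ dz ∧ dw
Collecting like 3-forms: d(omega) = (2*z) dx ∧ dz ∧ dw + (8*y) dy ∧ dz ∧ dw.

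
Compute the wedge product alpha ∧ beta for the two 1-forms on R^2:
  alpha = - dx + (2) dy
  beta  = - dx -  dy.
alpha ∧ beta = (3) dx ∧ dy

Distribute the wedge, using dx_i ∧ dx_j = -dx_j ∧ dx_i and dx_i ∧ dx_i = 0. For each pair (i, j) with i < j, the coefficient of dx_i ∧ dx_j in alpha ∧ beta is (alpha_i * beta_j - alpha_j * beta_i). Collecting: alpha ∧ beta = (3) dx ∧ dy.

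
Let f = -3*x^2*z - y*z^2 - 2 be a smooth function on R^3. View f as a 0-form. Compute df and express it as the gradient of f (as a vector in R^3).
df = (-6*x*z) dx + (-z^2) dy + (-3*x^2 - 2*y*z) dz; grad f = (-6*x*z, -z^2, -3*x^2 - 2*y*z)

For a 0-form f, d f = (∂f/∂x) dx + (∂f/∂y) dy + (∂f/∂z) dz. The components of the vector representation are exactly the entries of grad f in Cartesian coordinates:
  ∂f/∂x = -6*x*z
  ∂f/∂y = -z^2
  ∂f/∂z = -3*x^2 - 2*y*z.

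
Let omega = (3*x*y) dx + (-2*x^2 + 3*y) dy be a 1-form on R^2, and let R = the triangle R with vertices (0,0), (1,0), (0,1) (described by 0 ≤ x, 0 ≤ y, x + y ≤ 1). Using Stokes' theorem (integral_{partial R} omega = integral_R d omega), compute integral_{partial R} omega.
integral_(partial R) omega = -7/6

Stokes: integral_partial_R omega = integral_R d omega with d omega = (∂Q/∂x - ∂P/∂y) dx ∧ dy.
  ∂Q/∂x = -4*x
  ∂P/∂y = 3*x
  integrand = ∂Q/∂x - ∂P/∂y = -7*x.
Integrating over R: integral_0^1 integral_0^{1-x} (-7*x) dy dx = -7/6.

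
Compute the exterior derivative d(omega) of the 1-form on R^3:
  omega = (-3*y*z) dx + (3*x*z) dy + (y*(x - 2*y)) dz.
d(omega) = (6*z) dx ∧ dy + (4*y) dx ∧ dz + (-2*x - 4*y) dy ∧ dz

For a 1-form omega = sum_i f_i dx_i, the exterior derivative is
  d(omega) = sum_{i < j} (∂f_j/∂x_i - ∂f_i/∂x_j) dx_i ∧ dx_j.
  coefficient of dx ∧ dy: ∂f_2/∂x - ∂f_1/∂y = ∂(3*x*z)/∂x - ∂(-3*y*z)/∂y = 6*z
  coefficient of dx ∧ dz: ∂f_3/∂x - ∂f_1/∂z = ∂(y*(x - 2*y))/∂x - ∂(-3*y*z)/∂z = 4*y
  coefficient of dy ∧ dz: ∂f_3/∂y - ∂f_2/∂z = ∂(y*(x - 2*y))/∂y - ∂(3*x*z)/∂z = -2*x - 4*y
Assembling: d(omega) = (6*z) dx ∧ dy + (4*y) dx ∧ dz + (-2*x - 4*y) dy ∧ dz.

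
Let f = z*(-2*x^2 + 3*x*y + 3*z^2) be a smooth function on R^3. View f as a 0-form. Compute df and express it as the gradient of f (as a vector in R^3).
df = (z*(-4*x + 3*y)) dx + (3*x*z) dy + (-2*x^2 + 3*x*y + 9*z^2) dz; grad f = (z*(-4*x + 3*y), 3*x*z, -2*x^2 + 3*x*y + 9*z^2)

For a 0-form f, d f = (∂f/∂x) dx + (∂f/∂y) dy + (∂f/∂z) dz. The components of the vector representation are exactly the entries of grad f in Cartesian coordinates:
  ∂f/∂x = z*(-4*x + 3*y)
  ∂f/∂y = 3*x*z
  ∂f/∂z = -2*x^2 + 3*x*y + 9*z^2.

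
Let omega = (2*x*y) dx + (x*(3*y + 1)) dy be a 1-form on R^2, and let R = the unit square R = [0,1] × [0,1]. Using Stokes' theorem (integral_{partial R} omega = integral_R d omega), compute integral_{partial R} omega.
integral_(partial R) omega = 3/2

Stokes: integral_partial_R omega = integral_R d omega with d omega = (∂Q/∂x - ∂P/∂y) dx ∧ dy.
  ∂Q/∂x = 3*y + 1
  ∂P/∂y = 2*x
  integrand = ∂Q/∂x - ∂P/∂y = -2*x + 3*y + 1.
Integrating over R: integral_0^1 integral_0^1 (-2*x + 3*y + 1) dx dy = 3/2.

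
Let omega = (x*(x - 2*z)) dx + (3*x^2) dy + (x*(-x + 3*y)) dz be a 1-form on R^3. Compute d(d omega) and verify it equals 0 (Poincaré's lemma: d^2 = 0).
d(d omega) = 0

Step 1: d omega = sum_{i<j} (∂f_j/∂x_i - ∂f_i/∂x_j) dx_i ∧ dx_j:
  coeff of dx ∧ dy: 6*x
  coeff of dx ∧ dz: 3*y
  coeff of dy ∧ dz: 3*x
Step 2: Apply d again to each 2-form coefficient. The only possible 3-form in R^3 is dx ∧ dy ∧ dz, with coefficient
  ∂(coeff of dy∧dz)/∂x - ∂(coeff of dx∧dz)/∂y + ∂(coeff of dx∧dy)/∂z
  = ∂/∂x (3*x) - ∂/∂y (3*y) + ∂/∂z (6*x).
Each of these terms simplifies to sums of mixed partials that cancel in pairs. The result is 0 (by equality of mixed partials for smooth functions — Schwarz / Clairaut).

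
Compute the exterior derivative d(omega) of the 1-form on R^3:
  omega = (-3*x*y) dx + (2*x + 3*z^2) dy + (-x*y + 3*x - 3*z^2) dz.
d(omega) = (3*x + 2) dx ∧ dy + (3 - y) dx ∧ dz + (-x - 6*z) dy ∧ dz

For a 1-form omega = sum_i f_i dx_i, the exterior derivative is
  d(omega) = sum_{i < j} (∂f_j/∂x_i - ∂f_i/∂x_j) dx_i ∧ dx_j.
  coefficient of dx ∧ dy: ∂f_2/∂x - ∂f_1/∂y = ∂(2*x + 3*z^2)/∂x - ∂(-3*x*y)/∂y = 3*x + 2
  coefficient of dx ∧ dz: ∂f_3/∂x - ∂f_1/∂z = ∂(-x*y + 3*x - 3*z^2)/∂x - ∂(-3*x*y)/∂z = 3 - y
  coefficient of dy ∧ dz: ∂f_3/∂y - ∂f_2/∂z = ∂(-x*y + 3*x - 3*z^2)/∂y - ∂(2*x + 3*z^2)/∂z = -x - 6*z
Assembling: d(omega) = (3*x + 2) dx ∧ dy + (3 - y) dx ∧ dz + (-x - 6*z) dy ∧ dz.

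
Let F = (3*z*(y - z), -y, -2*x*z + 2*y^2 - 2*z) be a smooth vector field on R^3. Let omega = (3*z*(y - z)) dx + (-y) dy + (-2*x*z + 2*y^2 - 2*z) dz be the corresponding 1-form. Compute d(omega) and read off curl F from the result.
d(omega) = (4*y) dy ∧ dz + (3*y - 4*z) dz ∧ dx + (-3*z) dx ∧ dy; curl F = (4*y, 3*y - 4*z, -3*z)

d omega = sum_{i<j} (∂f_j/∂x_i - ∂f_i/∂x_j) dx_i ∧ dx_j. Under the identification (dy ∧ dz, dz ∧ dx, dx ∧ dy) ↔ (e_x, e_y, e_z), the coefficients are exactly the components of curl F. Compute:
  ∂R/∂y - ∂Q/∂z = (4*y) - (0) = 4*y
  ∂P/∂z - ∂R/∂x = (3*y - 6*z) - (-2*z) = 3*y - 4*z
  ∂Q/∂x - ∂P/∂y = (0) - (3*z) = -3*z.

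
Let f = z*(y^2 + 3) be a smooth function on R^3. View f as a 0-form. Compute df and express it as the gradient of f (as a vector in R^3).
df = (0) dx + (2*y*z) dy + (y^2 + 3) dz; grad f = (0, 2*y*z, y^2 + 3)

For a 0-form f, d f = (∂f/∂x) dx + (∂f/∂y) dy + (∂f/∂z) dz. The components of the vector representation are exactly the entries of grad f in Cartesian coordinates:
  ∂f/∂x = 0
  ∂f/∂y = 2*y*z
  ∂f/∂z = y^2 + 3.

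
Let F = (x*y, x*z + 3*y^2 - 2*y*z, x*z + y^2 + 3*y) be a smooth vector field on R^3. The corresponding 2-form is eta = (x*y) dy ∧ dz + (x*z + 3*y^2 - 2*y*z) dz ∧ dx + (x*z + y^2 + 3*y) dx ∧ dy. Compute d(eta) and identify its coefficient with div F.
d(eta) = (x + 7*y - 2*z) dx ∧ dy ∧ dz; div F = x + 7*y - 2*z

For a 2-form in R^3 of the form above, applying d gives a 3-form with coefficient ∂P/∂x + ∂Q/∂y + ∂R/∂z:
  ∂P/∂x = y
  ∂Q/∂y = 6*y - 2*z
  ∂R/∂z = x
Sum = x + 7*y - 2*z, which is exactly div F.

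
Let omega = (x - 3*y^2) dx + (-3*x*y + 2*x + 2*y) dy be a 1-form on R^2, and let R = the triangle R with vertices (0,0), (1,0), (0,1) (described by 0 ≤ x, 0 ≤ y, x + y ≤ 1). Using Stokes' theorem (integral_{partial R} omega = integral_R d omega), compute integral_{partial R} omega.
integral_(partial R) omega = 3/2

Stokes: integral_partial_R omega = integral_R d omega with d omega = (∂Q/∂x - ∂P/∂y) dx ∧ dy.
  ∂Q/∂x = 2 - 3*y
  ∂P/∂y = -6*y
  integrand = ∂Q/∂x - ∂P/∂y = 3*y + 2.
Integrating over R: integral_0^1 integral_0^{1-x} (3*y + 2) dy dx = 3/2.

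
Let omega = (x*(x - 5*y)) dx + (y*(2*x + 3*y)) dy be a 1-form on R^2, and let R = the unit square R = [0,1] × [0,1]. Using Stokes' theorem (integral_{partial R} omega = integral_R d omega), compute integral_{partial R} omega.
integral_(partial R) omega = 7/2

Stokes: integral_partial_R omega = integral_R d omega with d omega = (∂Q/∂x - ∂P/∂y) dx ∧ dy.
  ∂Q/∂x = 2*y
  ∂P/∂y = -5*x
  integrand = ∂Q/∂x - ∂P/∂y = 5*x + 2*y.
Integrating over R: integral_0^1 integral_0^1 (5*x + 2*y) dx dy = 7/2.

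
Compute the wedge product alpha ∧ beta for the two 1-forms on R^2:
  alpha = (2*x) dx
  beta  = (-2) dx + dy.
alpha ∧ beta = (2*x) dx ∧ dy

Distribute the wedge, using dx_i ∧ dx_j = -dx_j ∧ dx_i and dx_i ∧ dx_i = 0. For each pair (i, j) with i < j, the coefficient of dx_i ∧ dx_j in alpha ∧ beta is (alpha_i * beta_j - alpha_j * beta_i). Collecting: alpha ∧ beta = (2*x) dx ∧ dy.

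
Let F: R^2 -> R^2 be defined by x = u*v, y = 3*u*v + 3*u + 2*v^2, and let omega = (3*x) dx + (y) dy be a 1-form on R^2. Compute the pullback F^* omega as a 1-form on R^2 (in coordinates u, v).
F^* omega = (12*u*v^2 + 18*u*v + 9*u + 6*v^3 + 6*v^2) du + (12*u^2*v + 9*u^2 + 18*u*v^2 + 12*u*v + 8*v^3) dv

Using F^*(f dg) = (f ∘ F) d(g ∘ F), substitute each coordinate x_i by F_i(u, v) in f_i, and replace dx_i by d F_i = (∂F_i/∂u) du + (∂F_i/∂v) dv.
  For the x component: f_1(F) = 3*u*v; d F_1 = (v) du + (u) dv
  For the y component: f_2(F) = 3*u*v + 3*u + 2*v^2; d F_2 = (3*v + 3) du + (3*u + 4*v) dv
Combining and collecting du, dv coefficients:
  coeff of du: 12*u*v^2 + 18*u*v + 9*u + 6*v^3 + 6*v^2
  coeff of dv: 12*u^2*v + 9*u^2 + 18*u*v^2 + 12*u*v + 8*v^3
F^* omega = (12*u*v^2 + 18*u*v + 9*u + 6*v^3 + 6*v^2) du + (12*u^2*v + 9*u^2 + 18*u*v^2 + 12*u*v + 8*v^3) dv.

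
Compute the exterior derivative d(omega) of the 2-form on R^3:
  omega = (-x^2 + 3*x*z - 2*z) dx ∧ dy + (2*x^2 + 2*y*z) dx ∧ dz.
d(omega) = (3*x - 2*z - 2) dx ∧ dy ∧ dz

For a 2-form omega = sum_{i<j} g_{ij} dx_i ∧ dx_j, the exterior derivative is
  d(omega) = sum_{i<j} d(g_{ij}) ∧ dx_i ∧ dx_j = sum_{i<j, k} (∂g_{ij}/∂x_k) dx_k ∧ dx_i ∧ dx_j.
Expand each term, using dx_k ∧ dx_i ∧ dx_j = sgn(permutation) dx_{(a)} ∧ dx_{(b)} ∧ dx_{(c)} with (a < b < c) sorted:
  d(-x^2 + 3*x*z - 2*z) includes (∂/∂z)(-x^2 + 3*x*z - 2*z) dz = (3*x - 2) dz, which multiplied by dx ∧ dy gives (3*x - 2) dx ∧ dy ∧ dz
  d(2*x^2 + 2*y*z) includes (∂/∂y)(2*x^2 + 2*y*z) dy = (2*z) dy, which multiplied by dx ∧ dz gives (-2*z) dx ∧ dy ∧ dz
Collecting like 3-forms: d(omega) = (3*x - 2*z - 2) dx ∧ dy ∧ dz.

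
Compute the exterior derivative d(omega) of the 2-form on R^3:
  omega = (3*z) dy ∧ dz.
d(omega) = 0

For a 2-form omega = sum_{i<j} g_{ij} dx_i ∧ dx_j, the exterior derivative is
  d(omega) = sum_{i<j} d(g_{ij}) ∧ dx_i ∧ dx_j = sum_{i<j, k} (∂g_{ij}/∂x_k) dx_k ∧ dx_i ∧ dx_j.
Expand each term, using dx_k ∧ dx_i ∧ dx_j = sgn(permutation) dx_{(a)} ∧ dx_{(b)} ∧ dx_{(c)} with (a < b < c) sorted:

Collecting like 3-forms: d(omega) = 0.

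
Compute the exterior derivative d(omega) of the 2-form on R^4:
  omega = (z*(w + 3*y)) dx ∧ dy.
d(omega) = (w + 3*y) dx ∧ dy ∧ dz + (z) dx ∧ dy ∧ dw

For a 2-form omega = sum_{i<j} g_{ij} dx_i ∧ dx_j, the exterior derivative is
  d(omega) = sum_{i<j} d(g_{ij}) ∧ dx_i ∧ dx_j = sum_{i<j, k} (∂g_{ij}/∂x_k) dx_k ∧ dx_i ∧ dx_j.
Expand each term, using dx_k ∧ dx_i ∧ dx_j = sgn(permutation) dx_{(a)} ∧ dx_{(b)} ∧ dx_{(c)} with (a < b < c) sorted:
  d(z*(w + 3*y)) includes (∂/∂z)(z*(w + 3*y)) dz = (w + 3*y) dz, which multiplied by dx ∧ dy gives (w + 3*y) dx ∧ dy ∧ dz
  d(z*(w + 3*y)) includes (∂/∂w)(z*(w + 3*y)) dw = (z) dw, which multiplied by dx ∧ dy gives (z) dx ∧ dy ∧ dw
Collecting like 3-forms: d(omega) = (w + 3*y) dx ∧ dy ∧ dz + (z) dx ∧ dy ∧ dw.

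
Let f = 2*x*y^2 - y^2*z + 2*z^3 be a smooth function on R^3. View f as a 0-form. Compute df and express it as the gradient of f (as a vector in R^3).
df = (2*y^2) dx + (2*y*(2*x - z)) dy + (-y^2 + 6*z^2) dz; grad f = (2*y^2, 2*y*(2*x - z), -y^2 + 6*z^2)

For a 0-form f, d f = (∂f/∂x) dx + (∂f/∂y) dy + (∂f/∂z) dz. The components of the vector representation are exactly the entries of grad f in Cartesian coordinates:
  ∂f/∂x = 2*y^2
  ∂f/∂y = 2*y*(2*x - z)
  ∂f/∂z = -y^2 + 6*z^2.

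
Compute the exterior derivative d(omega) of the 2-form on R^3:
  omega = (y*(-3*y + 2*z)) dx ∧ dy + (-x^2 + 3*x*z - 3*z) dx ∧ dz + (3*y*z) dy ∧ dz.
d(omega) = (2*y) dx ∧ dy ∧ dz

For a 2-form omega = sum_{i<j} g_{ij} dx_i ∧ dx_j, the exterior derivative is
  d(omega) = sum_{i<j} d(g_{ij}) ∧ dx_i ∧ dx_j = sum_{i<j, k} (∂g_{ij}/∂x_k) dx_k ∧ dx_i ∧ dx_j.
Expand each term, using dx_k ∧ dx_i ∧ dx_j = sgn(permutation) dx_{(a)} ∧ dx_{(b)} ∧ dx_{(c)} with (a < b < c) sorted:
  d(y*(-3*y + 2*z)) includes (∂/∂z)(y*(-3*y + 2*z)) dz = (2*y) dz, which multiplied by dx ∧ dy gives (2*y) dx ∧ dy ∧ dz
Collecting like 3-forms: d(omega) = (2*y) dx ∧ dy ∧ dz.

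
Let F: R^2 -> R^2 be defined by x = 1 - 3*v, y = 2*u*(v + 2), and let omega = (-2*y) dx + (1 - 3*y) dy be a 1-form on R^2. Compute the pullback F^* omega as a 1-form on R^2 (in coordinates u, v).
F^* omega = (-12*u*v^2 - 48*u*v - 48*u + 2*v + 4) du + (2*u*(-6*u*v - 12*u + 6*v + 13)) dv

Using F^*(f dg) = (f ∘ F) d(g ∘ F), substitute each coordinate x_i by F_i(u, v) in f_i, and replace dx_i by d F_i = (∂F_i/∂u) du + (∂F_i/∂v) dv.
  For the x component: f_1(F) = 4*u*(-v - 2); d F_1 = (0) du + (-3) dv
  For the y component: f_2(F) = -6*u*v - 12*u + 1; d F_2 = (2*v + 4) du + (2*u) dv
Combining and collecting du, dv coefficients:
  coeff of du: -12*u*v^2 - 48*u*v - 48*u + 2*v + 4
  coeff of dv: 2*u*(-6*u*v - 12*u + 6*v + 13)
F^* omega = (-12*u*v^2 - 48*u*v - 48*u + 2*v + 4) du + (2*u*(-6*u*v - 12*u + 6*v + 13)) dv.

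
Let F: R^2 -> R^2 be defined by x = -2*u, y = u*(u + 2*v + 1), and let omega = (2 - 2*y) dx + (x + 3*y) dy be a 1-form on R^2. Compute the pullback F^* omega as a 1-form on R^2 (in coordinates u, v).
F^* omega = (6*u^3 + 18*u^2*v + 9*u^2 + 12*u*v^2 + 16*u*v + 5*u - 4) du + (u^2*(6*u + 12*v + 2)) dv

Using F^*(f dg) = (f ∘ F) d(g ∘ F), substitute each coordinate x_i by F_i(u, v) in f_i, and replace dx_i by d F_i = (∂F_i/∂u) du + (∂F_i/∂v) dv.
  For the x component: f_1(F) = -2*u^2 - 4*u*v - 2*u + 2; d F_1 = (-2) du + (0) dv
  For the y component: f_2(F) = u*(3*u + 6*v + 1); d F_2 = (2*u + 2*v + 1) du + (2*u) dv
Combining and collecting du, dv coefficients:
  coeff of du: 6*u^3 + 18*u^2*v + 9*u^2 + 12*u*v^2 + 16*u*v + 5*u - 4
  coeff of dv: u^2*(6*u + 12*v + 2)
F^* omega = (6*u^3 + 18*u^2*v + 9*u^2 + 12*u*v^2 + 16*u*v + 5*u - 4) du + (u^2*(6*u + 12*v + 2)) dv.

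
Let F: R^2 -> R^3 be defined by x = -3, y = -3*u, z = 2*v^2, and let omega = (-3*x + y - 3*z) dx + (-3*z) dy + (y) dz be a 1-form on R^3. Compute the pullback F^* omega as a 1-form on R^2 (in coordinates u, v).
F^* omega = (18*v^2) du + (-12*u*v) dv

Using F^*(f dg) = (f ∘ F) d(g ∘ F), substitute each coordinate x_i by F_i(u, v) in f_i, and replace dx_i by d F_i = (∂F_i/∂u) du + (∂F_i/∂v) dv.
  For the x component: f_1(F) = -3*u - 6*v^2 + 9; d F_1 = (0) du + (0) dv
  For the y component: f_2(F) = -6*v^2; d F_2 = (-3) du + (0) dv
  For the z component: f_3(F) = -3*u; d F_3 = (0) du + (4*v) dv
Combining and collecting du, dv coefficients:
  coeff of du: 18*v^2
  coeff of dv: -12*u*v
F^* omega = (18*v^2) du + (-12*u*v) dv.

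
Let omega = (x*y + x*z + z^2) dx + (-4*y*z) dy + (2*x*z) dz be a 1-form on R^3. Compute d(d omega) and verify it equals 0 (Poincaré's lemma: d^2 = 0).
d(d omega) = 0

Step 1: d omega = sum_{i<j} (∂f_j/∂x_i - ∂f_i/∂x_j) dx_i ∧ dx_j:
  coeff of dx ∧ dy: -x
  coeff of dx ∧ dz: -x
  coeff of dy ∧ dz: 4*y
Step 2: Apply d again to each 2-form coefficient. The only possible 3-form in R^3 is dx ∧ dy ∧ dz, with coefficient
  ∂(coeff of dy∧dz)/∂x - ∂(coeff of dx∧dz)/∂y + ∂(coeff of dx∧dy)/∂z
  = ∂/∂x (4*y) - ∂/∂y (-x) + ∂/∂z (-x).
Each of these terms simplifies to sums of mixed partials that cancel in pairs. The result is 0 (by equality of mixed partials for smooth functions — Schwarz / Clairaut).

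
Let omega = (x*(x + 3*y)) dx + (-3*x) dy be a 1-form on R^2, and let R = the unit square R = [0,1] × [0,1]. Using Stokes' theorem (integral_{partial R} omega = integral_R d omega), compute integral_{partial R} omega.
integral_(partial R) omega = -9/2

Stokes: integral_partial_R omega = integral_R d omega with d omega = (∂Q/∂x - ∂P/∂y) dx ∧ dy.
  ∂Q/∂x = -3
  ∂P/∂y = 3*x
  integrand = ∂Q/∂x - ∂P/∂y = -3*x - 3.
Integrating over R: integral_0^1 integral_0^1 (-3*x - 3) dx dy = -9/2.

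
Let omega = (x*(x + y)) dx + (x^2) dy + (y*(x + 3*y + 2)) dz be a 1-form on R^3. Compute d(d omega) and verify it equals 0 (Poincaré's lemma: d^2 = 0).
d(d omega) = 0

Step 1: d omega = sum_{i<j} (∂f_j/∂x_i - ∂f_i/∂x_j) dx_i ∧ dx_j:
  coeff of dx ∧ dy: x
  coeff of dx ∧ dz: y
  coeff of dy ∧ dz: x + 6*y + 2
Step 2: Apply d again to each 2-form coefficient. The only possible 3-form in R^3 is dx ∧ dy ∧ dz, with coefficient
  ∂(coeff of dy∧dz)/∂x - ∂(coeff of dx∧dz)/∂y + ∂(coeff of dx∧dy)/∂z
  = ∂/∂x (x + 6*y + 2) - ∂/∂y (y) + ∂/∂z (x).
Each of these terms simplifies to sums of mixed partials that cancel in pairs. The result is 0 (by equality of mixed partials for smooth functions — Schwarz / Clairaut).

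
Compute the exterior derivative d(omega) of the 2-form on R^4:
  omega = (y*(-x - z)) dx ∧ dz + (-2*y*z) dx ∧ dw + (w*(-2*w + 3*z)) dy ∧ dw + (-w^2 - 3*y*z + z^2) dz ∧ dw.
d(omega) = (x + z) dx ∧ dy ∧ dz + (2*z) dx ∧ dy ∧ dw + (2*y) dx ∧ dz ∧ dw + (-3*w - 3*z) dy ∧ dz ∧ dw

For a 2-form omega = sum_{i<j} g_{ij} dx_i ∧ dx_j, the exterior derivative is
  d(omega) = sum_{i<j} d(g_{ij}) ∧ dx_i ∧ dx_j = sum_{i<j, k} (∂g_{ij}/∂x_k) dx_k ∧ dx_i ∧ dx_j.
Expand each term, using dx_k ∧ dx_i ∧ dx_j = sgn(permutation) dx_{(a)} ∧ dx_{(b)} ∧ dx_{(c)} with (a < b < c) sorted:
  d(y*(-x - z)) includes (∂/∂y)(y*(-x - z)) dy = (-x - z) dy, which multiplied by dx ∧ dz gives (x + z) dx ∧ dy ∧ dz
  d(-2*y*z) includes (∂/∂y)(-2*y*z) dy = (-2*z) dy, which multiplied by dx ∧ dw gives (2*z) dx ∧ dy ∧ dw
  d(-2*y*z) includes (∂/∂z)(-2*y*z) dz = (-2*y) dz, which multiplied by dx ∧ dw gives (2*y) dx ∧ dz ∧ dw
  d(w*(-2*w + 3*z)) includes (∂/∂z)(w*(-2*w + 3*z)) dz = (3*w) dz, which multiplied by dy ∧ dw gives (-3*w) dy ∧ dz ∧ dw
  d(-w^2 - 3*y*z + z^2) includes (∂/∂y)(-w^2 - 3*y*z + z^2) dy = (-3*z) dy, which multiplied by dz ∧ dw gives (-3*z) dy ∧ dz ∧ dw
Collecting like 3-forms: d(omega) = (x + z) dx ∧ dy ∧ dz + (2*z) dx ∧ dy ∧ dw + (2*y) dx ∧ dz ∧ dw + (-3*w - 3*z) dy ∧ dz ∧ dw.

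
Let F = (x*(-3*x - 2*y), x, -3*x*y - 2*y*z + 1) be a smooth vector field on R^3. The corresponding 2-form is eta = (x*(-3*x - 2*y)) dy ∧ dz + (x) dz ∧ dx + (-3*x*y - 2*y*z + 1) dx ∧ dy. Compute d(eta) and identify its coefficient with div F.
d(eta) = (-6*x - 4*y) dx ∧ dy ∧ dz; div F = -6*x - 4*y

For a 2-form in R^3 of the form above, applying d gives a 3-form with coefficient ∂P/∂x + ∂Q/∂y + ∂R/∂z:
  ∂P/∂x = -6*x - 2*y
  ∂Q/∂y = 0
  ∂R/∂z = -2*y
Sum = -6*x - 4*y, which is exactly div F.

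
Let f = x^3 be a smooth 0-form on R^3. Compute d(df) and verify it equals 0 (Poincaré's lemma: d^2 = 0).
d(df) = 0

Step 1: df = sum_i (∂f/∂x_i) dx_i = (3*x^2) dx + (0) dy + (0) dz.
Step 2: Apply d again. Using the 1-form formula, the coefficient of dx ∧ dy in d(df) is ∂^2 f/∂x ∂y - ∂^2 f/∂y ∂x = (0) - (0) = 0 (equality of mixed partials for smooth f).
Similarly for dx ∧ dz and dy ∧ dz — all coefficients vanish. So d(df) = 0.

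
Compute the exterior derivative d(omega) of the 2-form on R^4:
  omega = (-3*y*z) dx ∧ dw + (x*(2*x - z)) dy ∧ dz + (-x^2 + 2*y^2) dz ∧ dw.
d(omega) = (3*z) dx ∧ dy ∧ dw + (-2*x + 3*y) dx ∧ dz ∧ dw + (4*x - z) dx ∧ dy ∧ dz + (4*y) dy ∧ dz ∧ dw

For a 2-form omega = sum_{i<j} g_{ij} dx_i ∧ dx_j, the exterior derivative is
  d(omega) = sum_{i<j} d(g_{ij}) ∧ dx_i ∧ dx_j = sum_{i<j, k} (∂g_{ij}/∂x_k) dx_k ∧ dx_i ∧ dx_j.
Expand each term, using dx_k ∧ dx_i ∧ dx_j = sgn(permutation) dx_{(a)} ∧ dx_{(b)} ∧ dx_{(c)} with (a < b < c) sorted:
  d(-3*y*z) includes (∂/∂y)(-3*y*z) dy = (-3*z) dy, which multiplied by dx ∧ dw gives (3*z) dx ∧ dy ∧ dw
  d(-3*y*z) includes (∂/∂z)(-3*y*z) dz = (-3*y) dz, which multiplied by dx ∧ dw gives (3*y) dx ∧ dz ∧ dw
  d(x*(2*x - z)) includes (∂/∂x)(x*(2*x - z)) dx = (4*x - z) dx, which multiplied by dy ∧ dz gives (4*x - z) dx ∧ dy ∧ dz
  d(-x^2 + 2*y^2) includes (∂/∂x)(-x^2 + 2*y^2) dx = (-2*x) dx, which multiplied by dz ∧ dw gives (-2*x) dx ∧ dz ∧ dw
  d(-x^2 + 2*y^2) includes (∂/∂y)(-x^2 + 2*y^2) dy = (4*y) dy, which multiplied by dz ∧ dw gives (4*y) dy ∧ dz ∧ dw
Collecting like 3-forms: d(omega) = (3*z) dx ∧ dy ∧ dw + (-2*x + 3*y) dx ∧ dz ∧ dw + (4*x - z) dx ∧ dy ∧ dz + (4*y) dy ∧ dz ∧ dw.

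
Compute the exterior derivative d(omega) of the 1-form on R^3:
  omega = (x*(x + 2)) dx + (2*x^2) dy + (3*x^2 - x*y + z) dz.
d(omega) = (4*x) dx ∧ dy + (6*x - y) dx ∧ dz + (-x) dy ∧ dz

For a 1-form omega = sum_i f_i dx_i, the exterior derivative is
  d(omega) = sum_{i < j} (∂f_j/∂x_i - ∂f_i/∂x_j) dx_i ∧ dx_j.
  coefficient of dx ∧ dy: ∂f_2/∂x - ∂f_1/∂y = ∂(2*x^2)/∂x - ∂(x*(x + 2))/∂y = 4*x
  coefficient of dx ∧ dz: ∂f_3/∂x - ∂f_1/∂z = ∂(3*x^2 - x*y + z)/∂x - ∂(x*(x + 2))/∂z = 6*x - y
  coefficient of dy ∧ dz: ∂f_3/∂y - ∂f_2/∂z = ∂(3*x^2 - x*y + z)/∂y - ∂(2*x^2)/∂z = -x
Assembling: d(omega) = (4*x) dx ∧ dy + (6*x - y) dx ∧ dz + (-x) dy ∧ dz.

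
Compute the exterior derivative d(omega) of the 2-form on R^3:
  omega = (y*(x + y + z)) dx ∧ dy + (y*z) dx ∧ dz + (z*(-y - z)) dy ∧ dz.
d(omega) = (y - z) dx ∧ dy ∧ dz

For a 2-form omega = sum_{i<j} g_{ij} dx_i ∧ dx_j, the exterior derivative is
  d(omega) = sum_{i<j} d(g_{ij}) ∧ dx_i ∧ dx_j = sum_{i<j, k} (∂g_{ij}/∂x_k) dx_k ∧ dx_i ∧ dx_j.
Expand each term, using dx_k ∧ dx_i ∧ dx_j = sgn(permutation) dx_{(a)} ∧ dx_{(b)} ∧ dx_{(c)} with (a < b < c) sorted:
  d(y*(x + y + z)) includes (∂/∂z)(y*(x + y + z)) dz = (y) dz, which multiplied by dx ∧ dy gives (y) dx ∧ dy ∧ dz
  d(y*z) includes (∂/∂y)(y*z) dy = (z) dy, which multiplied by dx ∧ dz gives (-z) dx ∧ dy ∧ dz
Collecting like 3-forms: d(omega) = (y - z) dx ∧ dy ∧ dz.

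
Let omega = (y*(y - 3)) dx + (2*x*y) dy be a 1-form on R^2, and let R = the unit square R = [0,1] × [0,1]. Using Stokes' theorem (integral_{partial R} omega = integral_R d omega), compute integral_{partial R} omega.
integral_(partial R) omega = 3

Stokes: integral_partial_R omega = integral_R d omega with d omega = (∂Q/∂x - ∂P/∂y) dx ∧ dy.
  ∂Q/∂x = 2*y
  ∂P/∂y = 2*y - 3
  integrand = ∂Q/∂x - ∂P/∂y = 3.
Integrating over R: integral_0^1 integral_0^1 (3) dx dy = 3.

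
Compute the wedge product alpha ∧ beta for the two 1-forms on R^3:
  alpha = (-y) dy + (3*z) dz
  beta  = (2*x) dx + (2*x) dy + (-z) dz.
alpha ∧ beta = (2*x*y) dx ∧ dy + (z*(-6*x + y)) dy ∧ dz + (-6*x*z) dx ∧ dz

Distribute the wedge, using dx_i ∧ dx_j = -dx_j ∧ dx_i and dx_i ∧ dx_i = 0. For each pair (i, j) with i < j, the coefficient of dx_i ∧ dx_j in alpha ∧ beta is (alpha_i * beta_j - alpha_j * beta_i). Collecting: alpha ∧ beta = (2*x*y) dx ∧ dy + (z*(-6*x + y)) dy ∧ dz + (-6*x*z) dx ∧ dz.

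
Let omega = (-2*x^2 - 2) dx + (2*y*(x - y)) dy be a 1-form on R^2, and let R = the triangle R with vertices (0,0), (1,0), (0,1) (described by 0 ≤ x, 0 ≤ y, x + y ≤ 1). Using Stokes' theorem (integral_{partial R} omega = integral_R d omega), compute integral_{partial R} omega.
integral_(partial R) omega = 1/3

Stokes: integral_partial_R omega = integral_R d omega with d omega = (∂Q/∂x - ∂P/∂y) dx ∧ dy.
  ∂Q/∂x = 2*y
  ∂P/∂y = 0
  integrand = ∂Q/∂x - ∂P/∂y = 2*y.
Integrating over R: integral_0^1 integral_0^{1-x} (2*y) dy dx = 1/3.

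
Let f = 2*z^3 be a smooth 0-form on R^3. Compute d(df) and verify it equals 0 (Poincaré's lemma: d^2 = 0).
d(df) = 0

Step 1: df = sum_i (∂f/∂x_i) dx_i = (0) dx + (0) dy + (6*z^2) dz.
Step 2: Apply d again. Using the 1-form formula, the coefficient of dx ∧ dy in d(df) is ∂^2 f/∂x ∂y - ∂^2 f/∂y ∂x = (0) - (0) = 0 (equality of mixed partials for smooth f).
Similarly for dx ∧ dz and dy ∧ dz — all coefficients vanish. So d(df) = 0.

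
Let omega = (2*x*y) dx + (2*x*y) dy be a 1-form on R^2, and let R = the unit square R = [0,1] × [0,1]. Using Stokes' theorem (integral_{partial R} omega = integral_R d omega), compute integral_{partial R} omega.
integral_(partial R) omega = 0

Stokes: integral_partial_R omega = integral_R d omega with d omega = (∂Q/∂x - ∂P/∂y) dx ∧ dy.
  ∂Q/∂x = 2*y
  ∂P/∂y = 2*x
  integrand = ∂Q/∂x - ∂P/∂y = -2*x + 2*y.
Integrating over R: integral_0^1 integral_0^1 (-2*x + 2*y) dx dy = 0.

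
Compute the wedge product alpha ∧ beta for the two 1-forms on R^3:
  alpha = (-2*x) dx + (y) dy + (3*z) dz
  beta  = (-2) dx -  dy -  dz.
alpha ∧ beta = (2*x + 2*y) dx ∧ dy + (2*x + 6*z) dx ∧ dz + (-y + 3*z) dy ∧ dz

Distribute the wedge, using dx_i ∧ dx_j = -dx_j ∧ dx_i and dx_i ∧ dx_i = 0. For each pair (i, j) with i < j, the coefficient of dx_i ∧ dx_j in alpha ∧ beta is (alpha_i * beta_j - alpha_j * beta_i). Collecting: alpha ∧ beta = (2*x + 2*y) dx ∧ dy + (2*x + 6*z) dx ∧ dz + (-y + 3*z) dy ∧ dz.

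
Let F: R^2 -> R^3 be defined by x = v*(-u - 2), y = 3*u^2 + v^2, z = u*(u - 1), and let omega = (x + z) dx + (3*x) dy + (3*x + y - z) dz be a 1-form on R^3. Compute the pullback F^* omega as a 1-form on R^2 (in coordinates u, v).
F^* omega = (4*u^3 - 25*u^2*v + 3*u*v^2 - 44*u*v - u + v^2 + 6*v) du + (-u^3 + u^2*v - u^2 - 6*u*v^2 + 4*u*v + 2*u - 12*v^2 + 4*v) dv

Using F^*(f dg) = (f ∘ F) d(g ∘ F), substitute each coordinate x_i by F_i(u, v) in f_i, and replace dx_i by d F_i = (∂F_i/∂u) du + (∂F_i/∂v) dv.
  For the x component: f_1(F) = u^2 - u*v - u - 2*v; d F_1 = (-v) du + (-u - 2) dv
  For the y component: f_2(F) = 3*v*(-u - 2); d F_2 = (6*u) du + (2*v) dv
  For the z component: f_3(F) = 2*u^2 - 3*u*v + u + v^2 - 6*v; d F_3 = (2*u - 1) du + (0) dv
Combining and collecting du, dv coefficients:
  coeff of du: 4*u^3 - 25*u^2*v + 3*u*v^2 - 44*u*v - u + v^2 + 6*v
  coeff of dv: -u^3 + u^2*v - u^2 - 6*u*v^2 + 4*u*v + 2*u - 12*v^2 + 4*v
F^* omega = (4*u^3 - 25*u^2*v + 3*u*v^2 - 44*u*v - u + v^2 + 6*v) du + (-u^3 + u^2*v - u^2 - 6*u*v^2 + 4*u*v + 2*u - 12*v^2 + 4*v) dv.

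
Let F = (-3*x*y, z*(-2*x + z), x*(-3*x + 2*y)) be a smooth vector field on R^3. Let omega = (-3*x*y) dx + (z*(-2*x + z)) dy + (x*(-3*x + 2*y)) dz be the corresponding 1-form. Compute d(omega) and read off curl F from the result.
d(omega) = (4*x - 2*z) dy ∧ dz + (6*x - 2*y) dz ∧ dx + (3*x - 2*z) dx ∧ dy; curl F = (4*x - 2*z, 6*x - 2*y, 3*x - 2*z)

d omega = sum_{i<j} (∂f_j/∂x_i - ∂f_i/∂x_j) dx_i ∧ dx_j. Under the identification (dy ∧ dz, dz ∧ dx, dx ∧ dy) ↔ (e_x, e_y, e_z), the coefficients are exactly the components of curl F. Compute:
  ∂R/∂y - ∂Q/∂z = (2*x) - (-2*x + 2*z) = 4*x - 2*z
  ∂P/∂z - ∂R/∂x = (0) - (-6*x + 2*y) = 6*x - 2*y
  ∂Q/∂x - ∂P/∂y = (-2*z) - (-3*x) = 3*x - 2*z.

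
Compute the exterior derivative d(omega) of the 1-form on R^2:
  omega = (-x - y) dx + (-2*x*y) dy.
d(omega) = (1 - 2*y) dx ∧ dy

For a 1-form omega = sum_i f_i dx_i, the exterior derivative is
  d(omega) = sum_{i < j} (∂f_j/∂x_i - ∂f_i/∂x_j) dx_i ∧ dx_j.
  coefficient of dx ∧ dy: ∂f_2/∂x - ∂f_1/∂y = ∂(-2*x*y)/∂x - ∂(-x - y)/∂y = 1 - 2*y
Assembling: d(omega) = (1 - 2*y) dx ∧ dy.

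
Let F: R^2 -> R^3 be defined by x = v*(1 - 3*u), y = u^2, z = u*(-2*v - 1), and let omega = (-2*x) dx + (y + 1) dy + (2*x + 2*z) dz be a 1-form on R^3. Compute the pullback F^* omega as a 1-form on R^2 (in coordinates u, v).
F^* omega = (2*u^3 + 2*u*v^2 + 14*u*v + 4*u + 2*v^2 - 2*v) du + (2*u^2*v + 4*u^2 + 8*u*v - 2*v) dv

Using F^*(f dg) = (f ∘ F) d(g ∘ F), substitute each coordinate x_i by F_i(u, v) in f_i, and replace dx_i by d F_i = (∂F_i/∂u) du + (∂F_i/∂v) dv.
  For the x component: f_1(F) = 2*v*(3*u - 1); d F_1 = (-3*v) du + (1 - 3*u) dv
  For the y component: f_2(F) = u^2 + 1; d F_2 = (2*u) du + (0) dv
  For the z component: f_3(F) = -10*u*v - 2*u + 2*v; d F_3 = (-2*v - 1) du + (-2*u) dv
Combining and collecting du, dv coefficients:
  coeff of du: 2*u^3 + 2*u*v^2 + 14*u*v + 4*u + 2*v^2 - 2*v
  coeff of dv: 2*u^2*v + 4*u^2 + 8*u*v - 2*v
F^* omega = (2*u^3 + 2*u*v^2 + 14*u*v + 4*u + 2*v^2 - 2*v) du + (2*u^2*v + 4*u^2 + 8*u*v - 2*v) dv.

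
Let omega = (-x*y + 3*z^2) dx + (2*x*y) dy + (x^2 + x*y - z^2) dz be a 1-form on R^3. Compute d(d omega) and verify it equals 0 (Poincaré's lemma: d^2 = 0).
d(d omega) = 0

Step 1: d omega = sum_{i<j} (∂f_j/∂x_i - ∂f_i/∂x_j) dx_i ∧ dx_j:
  coeff of dx ∧ dy: x + 2*y
  coeff of dx ∧ dz: 2*x + y - 6*z
  coeff of dy ∧ dz: x
Step 2: Apply d again to each 2-form coefficient. The only possible 3-form in R^3 is dx ∧ dy ∧ dz, with coefficient
  ∂(coeff of dy∧dz)/∂x - ∂(coeff of dx∧dz)/∂y + ∂(coeff of dx∧dy)/∂z
  = ∂/∂x (x) - ∂/∂y (2*x + y - 6*z) + ∂/∂z (x + 2*y).
Each of these terms simplifies to sums of mixed partials that cancel in pairs. The result is 0 (by equality of mixed partials for smooth functions — Schwarz / Clairaut).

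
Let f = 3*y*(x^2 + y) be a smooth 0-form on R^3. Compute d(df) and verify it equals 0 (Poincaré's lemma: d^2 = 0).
d(df) = 0

Step 1: df = sum_i (∂f/∂x_i) dx_i = (6*x*y) dx + (3*x^2 + 6*y) dy + (0) dz.
Step 2: Apply d again. Using the 1-form formula, the coefficient of dx ∧ dy in d(df) is ∂^2 f/∂x ∂y - ∂^2 f/∂y ∂x = (6*x) - (6*x) = 0 (equality of mixed partials for smooth f).
Similarly for dx ∧ dz and dy ∧ dz — all coefficients vanish. So d(df) = 0.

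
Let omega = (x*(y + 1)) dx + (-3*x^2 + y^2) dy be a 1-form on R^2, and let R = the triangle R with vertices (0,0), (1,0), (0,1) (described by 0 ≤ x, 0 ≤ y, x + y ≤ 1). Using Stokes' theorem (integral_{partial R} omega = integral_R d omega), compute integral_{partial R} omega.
integral_(partial R) omega = -7/6

Stokes: integral_partial_R omega = integral_R d omega with d omega = (∂Q/∂x - ∂P/∂y) dx ∧ dy.
  ∂Q/∂x = -6*x
  ∂P/∂y = x
  integrand = ∂Q/∂x - ∂P/∂y = -7*x.
Integrating over R: integral_0^1 integral_0^{1-x} (-7*x) dy dx = -7/6.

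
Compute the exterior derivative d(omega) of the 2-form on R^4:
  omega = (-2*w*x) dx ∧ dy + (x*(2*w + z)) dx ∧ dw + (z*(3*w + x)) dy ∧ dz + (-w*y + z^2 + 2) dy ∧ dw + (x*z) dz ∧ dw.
d(omega) = (-2*x) dx ∧ dy ∧ dw + (-x + z) dx ∧ dz ∧ dw + (z) dx ∧ dy ∧ dz + (z) dy ∧ dz ∧ dw

For a 2-form omega = sum_{i<j} g_{ij} dx_i ∧ dx_j, the exterior derivative is
  d(omega) = sum_{i<j} d(g_{ij}) ∧ dx_i ∧ dx_j = sum_{i<j, k} (∂g_{ij}/∂x_k) dx_k ∧ dx_i ∧ dx_j.
Expand each term, using dx_k ∧ dx_i ∧ dx_j = sgn(permutation) dx_{(a)} ∧ dx_{(b)} ∧ dx_{(c)} with (a < b < c) sorted:
  d(-2*w*x) includes (∂/∂w)(-2*w*x) dw = (-2*x) dw, which multiplied by dx ∧ dy gives (-2*x) dx ∧ dy ∧ dw
  d(x*(2*w + z)) includes (∂/∂z)(x*(2*w + z)) dz = (x) dz, which multiplied by dx ∧ dw gives (-x) dx ∧ dz ∧ dw
  d(z*(3*w + x)) includes (∂/∂x)(z*(3*w + x)) dx = (z) dx, which multiplied by dy ∧ dz gives (z) dx ∧ dy ∧ dz
  d(z*(3*w + x)) includes (∂/∂w)(z*(3*w + x)) dw = (3*z) dw, which multiplied by dy ∧ dz gives (3*z) dy ∧ dz ∧ dw
  d(-w*y + z^2 + 2) includes (∂/∂z)(-w*y + z^2 + 2) dz = (2*z) dz, which multiplied by dy ∧ dw gives (-2*z) dy ∧ dz ∧ dw
  d(x*z) includes (∂/∂x)(x*z) dx = (z) dx, which multiplied by dz ∧ dw gives (z) dx ∧ dz ∧ dw
Collecting like 3-forms: d(omega) = (-2*x) dx ∧ dy ∧ dw + (-x + z) dx ∧ dz ∧ dw + (z) dx ∧ dy ∧ dz + (z) dy ∧ dz ∧ dw.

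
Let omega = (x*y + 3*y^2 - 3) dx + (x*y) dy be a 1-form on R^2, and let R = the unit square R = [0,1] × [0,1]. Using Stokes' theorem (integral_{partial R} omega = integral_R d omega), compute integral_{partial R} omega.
integral_(partial R) omega = -3

Stokes: integral_partial_R omega = integral_R d omega with d omega = (∂Q/∂x - ∂P/∂y) dx ∧ dy.
  ∂Q/∂x = y
  ∂P/∂y = x + 6*y
  integrand = ∂Q/∂x - ∂P/∂y = -x - 5*y.
Integrating over R: integral_0^1 integral_0^1 (-x - 5*y) dx dy = -3.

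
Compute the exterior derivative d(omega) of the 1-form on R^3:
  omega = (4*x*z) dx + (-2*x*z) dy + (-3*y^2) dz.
d(omega) = (-2*z) dx ∧ dy + (-4*x) dx ∧ dz + (2*x - 6*y) dy ∧ dz

For a 1-form omega = sum_i f_i dx_i, the exterior derivative is
  d(omega) = sum_{i < j} (∂f_j/∂x_i - ∂f_i/∂x_j) dx_i ∧ dx_j.
  coefficient of dx ∧ dy: ∂f_2/∂x - ∂f_1/∂y = ∂(-2*x*z)/∂x - ∂(4*x*z)/∂y = -2*z
  coefficient of dx ∧ dz: ∂f_3/∂x - ∂f_1/∂z = ∂(-3*y^2)/∂x - ∂(4*x*z)/∂z = -4*x
  coefficient of dy ∧ dz: ∂f_3/∂y - ∂f_2/∂z = ∂(-3*y^2)/∂y - ∂(-2*x*z)/∂z = 2*x - 6*y
Assembling: d(omega) = (-2*z) dx ∧ dy + (-4*x) dx ∧ dz + (2*x - 6*y) dy ∧ dz.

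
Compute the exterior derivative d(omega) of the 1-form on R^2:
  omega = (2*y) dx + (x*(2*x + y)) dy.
d(omega) = (4*x + y - 2) dx ∧ dy

For a 1-form omega = sum_i f_i dx_i, the exterior derivative is
  d(omega) = sum_{i < j} (∂f_j/∂x_i - ∂f_i/∂x_j) dx_i ∧ dx_j.
  coefficient of dx ∧ dy: ∂f_2/∂x - ∂f_1/∂y = ∂(x*(2*x + y))/∂x - ∂(2*y)/∂y = 4*x + y - 2
Assembling: d(omega) = (4*x + y - 2) dx ∧ dy.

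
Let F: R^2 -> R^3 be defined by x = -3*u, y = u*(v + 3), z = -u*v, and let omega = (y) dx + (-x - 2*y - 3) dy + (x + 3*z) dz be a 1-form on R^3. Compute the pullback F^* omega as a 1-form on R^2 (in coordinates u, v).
F^* omega = (u*v^2 - 9*u*v - 18*u - 3*v - 9) du + (u*(u*v - 3)) dv

Using F^*(f dg) = (f ∘ F) d(g ∘ F), substitute each coordinate x_i by F_i(u, v) in f_i, and replace dx_i by d F_i = (∂F_i/∂u) du + (∂F_i/∂v) dv.
  For the x component: f_1(F) = u*(v + 3); d F_1 = (-3) du + (0) dv
  For the y component: f_2(F) = -2*u*v - 3*u - 3; d F_2 = (v + 3) du + (u) dv
  For the z component: f_3(F) = 3*u*(-v - 1); d F_3 = (-v) du + (-u) dv
Combining and collecting du, dv coefficients:
  coeff of du: u*v^2 - 9*u*v - 18*u - 3*v - 9
  coeff of dv: u*(u*v - 3)
F^* omega = (u*v^2 - 9*u*v - 18*u - 3*v - 9) du + (u*(u*v - 3)) dv.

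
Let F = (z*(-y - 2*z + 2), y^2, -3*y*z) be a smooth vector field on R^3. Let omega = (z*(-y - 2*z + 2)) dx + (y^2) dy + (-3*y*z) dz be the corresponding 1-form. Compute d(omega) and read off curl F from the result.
d(omega) = (-3*z) dy ∧ dz + (-y - 4*z + 2) dz ∧ dx + (z) dx ∧ dy; curl F = (-3*z, -y - 4*z + 2, z)

d omega = sum_{i<j} (∂f_j/∂x_i - ∂f_i/∂x_j) dx_i ∧ dx_j. Under the identification (dy ∧ dz, dz ∧ dx, dx ∧ dy) ↔ (e_x, e_y, e_z), the coefficients are exactly the components of curl F. Compute:
  ∂R/∂y - ∂Q/∂z = (-3*z) - (0) = -3*z
  ∂P/∂z - ∂R/∂x = (-y - 4*z + 2) - (0) = -y - 4*z + 2
  ∂Q/∂x - ∂P/∂y = (0) - (-z) = z.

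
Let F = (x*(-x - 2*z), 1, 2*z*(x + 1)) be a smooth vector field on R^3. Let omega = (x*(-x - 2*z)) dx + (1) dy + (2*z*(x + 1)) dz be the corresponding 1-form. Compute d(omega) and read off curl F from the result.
d(omega) = (0) dy ∧ dz + (-2*x - 2*z) dz ∧ dx + (0) dx ∧ dy; curl F = (0, -2*x - 2*z, 0)

d omega = sum_{i<j} (∂f_j/∂x_i - ∂f_i/∂x_j) dx_i ∧ dx_j. Under the identification (dy ∧ dz, dz ∧ dx, dx ∧ dy) ↔ (e_x, e_y, e_z), the coefficients are exactly the components of curl F. Compute:
  ∂R/∂y - ∂Q/∂z = (0) - (0) = 0
  ∂P/∂z - ∂R/∂x = (-2*x) - (2*z) = -2*x - 2*z
  ∂Q/∂x - ∂P/∂y = (0) - (0) = 0.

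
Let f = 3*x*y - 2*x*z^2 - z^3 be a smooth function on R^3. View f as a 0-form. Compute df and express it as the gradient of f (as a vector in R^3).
df = (3*y - 2*z^2) dx + (3*x) dy + (z*(-4*x - 3*z)) dz; grad f = (3*y - 2*z^2, 3*x, z*(-4*x - 3*z))

For a 0-form f, d f = (∂f/∂x) dx + (∂f/∂y) dy + (∂f/∂z) dz. The components of the vector representation are exactly the entries of grad f in Cartesian coordinates:
  ∂f/∂x = 3*y - 2*z^2
  ∂f/∂y = 3*x
  ∂f/∂z = z*(-4*x - 3*z).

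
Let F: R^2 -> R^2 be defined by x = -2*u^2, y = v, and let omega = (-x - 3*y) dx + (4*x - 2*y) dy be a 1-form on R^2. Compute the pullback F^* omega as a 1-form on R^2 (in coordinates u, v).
F^* omega = (-8*u^3 + 12*u*v) du + (-8*u^2 - 2*v) dv

Using F^*(f dg) = (f ∘ F) d(g ∘ F), substitute each coordinate x_i by F_i(u, v) in f_i, and replace dx_i by d F_i = (∂F_i/∂u) du + (∂F_i/∂v) dv.
  For the x component: f_1(F) = 2*u^2 - 3*v; d F_1 = (-4*u) du + (0) dv
  For the y component: f_2(F) = -8*u^2 - 2*v; d F_2 = (0) du + (1) dv
Combining and collecting du, dv coefficients:
  coeff of du: -8*u^3 + 12*u*v
  coeff of dv: -8*u^2 - 2*v
F^* omega = (-8*u^3 + 12*u*v) du + (-8*u^2 - 2*v) dv.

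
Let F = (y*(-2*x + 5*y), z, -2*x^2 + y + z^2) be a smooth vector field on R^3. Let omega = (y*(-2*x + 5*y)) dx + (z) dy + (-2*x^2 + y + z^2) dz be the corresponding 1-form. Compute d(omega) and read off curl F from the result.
d(omega) = (0) dy ∧ dz + (4*x) dz ∧ dx + (2*x - 10*y) dx ∧ dy; curl F = (0, 4*x, 2*x - 10*y)

d omega = sum_{i<j} (∂f_j/∂x_i - ∂f_i/∂x_j) dx_i ∧ dx_j. Under the identification (dy ∧ dz, dz ∧ dx, dx ∧ dy) ↔ (e_x, e_y, e_z), the coefficients are exactly the components of curl F. Compute:
  ∂R/∂y - ∂Q/∂z = (1) - (1) = 0
  ∂P/∂z - ∂R/∂x = (0) - (-4*x) = 4*x
  ∂Q/∂x - ∂P/∂y = (0) - (-2*x + 10*y) = 2*x - 10*y.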